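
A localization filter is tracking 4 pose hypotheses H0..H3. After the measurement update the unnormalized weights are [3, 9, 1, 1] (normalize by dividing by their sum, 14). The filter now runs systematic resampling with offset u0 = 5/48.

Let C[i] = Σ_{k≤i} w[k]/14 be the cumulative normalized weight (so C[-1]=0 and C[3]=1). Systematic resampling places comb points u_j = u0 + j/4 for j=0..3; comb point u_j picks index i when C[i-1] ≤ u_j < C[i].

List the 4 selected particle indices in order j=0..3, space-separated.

C = [3/14, 6/7, 13/14, 1]
j=0: u_0=5/48 ∈ [0, 3/14) → index 0
j=1: u_1=17/48 ∈ [3/14, 6/7) → index 1
j=2: u_2=29/48 ∈ [3/14, 6/7) → index 1
j=3: u_3=41/48 ∈ [3/14, 6/7) → index 1

0 1 1 1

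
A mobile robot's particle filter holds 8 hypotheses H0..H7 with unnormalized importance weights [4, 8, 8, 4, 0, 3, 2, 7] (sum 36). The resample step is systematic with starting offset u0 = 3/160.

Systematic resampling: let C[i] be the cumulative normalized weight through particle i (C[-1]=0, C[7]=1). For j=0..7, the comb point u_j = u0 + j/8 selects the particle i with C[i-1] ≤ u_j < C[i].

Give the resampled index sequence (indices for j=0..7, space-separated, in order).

0 1 1 2 2 3 6 7

C = [1/9, 1/3, 5/9, 2/3, 2/3, 3/4, 29/36, 1]
j=0: u_0=3/160 ∈ [0, 1/9) → index 0
j=1: u_1=23/160 ∈ [1/9, 1/3) → index 1
j=2: u_2=43/160 ∈ [1/9, 1/3) → index 1
j=3: u_3=63/160 ∈ [1/3, 5/9) → index 2
j=4: u_4=83/160 ∈ [1/3, 5/9) → index 2
j=5: u_5=103/160 ∈ [5/9, 2/3) → index 3
j=6: u_6=123/160 ∈ [3/4, 29/36) → index 6
j=7: u_7=143/160 ∈ [29/36, 1) → index 7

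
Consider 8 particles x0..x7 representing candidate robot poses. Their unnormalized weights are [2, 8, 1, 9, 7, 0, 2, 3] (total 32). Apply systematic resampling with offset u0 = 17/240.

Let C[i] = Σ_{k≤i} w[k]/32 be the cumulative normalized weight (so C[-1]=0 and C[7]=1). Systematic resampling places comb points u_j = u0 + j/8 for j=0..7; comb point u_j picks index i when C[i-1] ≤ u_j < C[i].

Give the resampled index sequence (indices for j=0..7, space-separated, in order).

C = [1/16, 5/16, 11/32, 5/8, 27/32, 27/32, 29/32, 1]
j=0: u_0=17/240 ∈ [1/16, 5/16) → index 1
j=1: u_1=47/240 ∈ [1/16, 5/16) → index 1
j=2: u_2=77/240 ∈ [5/16, 11/32) → index 2
j=3: u_3=107/240 ∈ [11/32, 5/8) → index 3
j=4: u_4=137/240 ∈ [11/32, 5/8) → index 3
j=5: u_5=167/240 ∈ [5/8, 27/32) → index 4
j=6: u_6=197/240 ∈ [5/8, 27/32) → index 4
j=7: u_7=227/240 ∈ [29/32, 1) → index 7

1 1 2 3 3 4 4 7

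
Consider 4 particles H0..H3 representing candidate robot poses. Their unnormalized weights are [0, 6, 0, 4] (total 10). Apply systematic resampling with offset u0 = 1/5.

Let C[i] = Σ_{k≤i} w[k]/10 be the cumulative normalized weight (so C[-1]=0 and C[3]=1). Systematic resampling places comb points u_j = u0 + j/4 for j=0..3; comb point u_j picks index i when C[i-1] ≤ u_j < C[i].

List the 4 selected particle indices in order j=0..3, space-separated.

C = [0, 3/5, 3/5, 1]
j=0: u_0=1/5 ∈ [0, 3/5) → index 1
j=1: u_1=9/20 ∈ [0, 3/5) → index 1
j=2: u_2=7/10 ∈ [3/5, 1) → index 3
j=3: u_3=19/20 ∈ [3/5, 1) → index 3

1 1 3 3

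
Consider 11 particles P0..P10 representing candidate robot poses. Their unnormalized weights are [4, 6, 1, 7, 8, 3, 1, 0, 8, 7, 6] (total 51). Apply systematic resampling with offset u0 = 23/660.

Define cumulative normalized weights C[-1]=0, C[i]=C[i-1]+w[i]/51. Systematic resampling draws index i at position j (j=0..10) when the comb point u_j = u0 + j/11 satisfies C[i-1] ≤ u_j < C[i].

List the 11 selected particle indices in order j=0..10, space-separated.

C = [4/51, 10/51, 11/51, 6/17, 26/51, 29/51, 10/17, 10/17, 38/51, 15/17, 1]
j=0: u_0=23/660 ∈ [0, 4/51) → index 0
j=1: u_1=83/660 ∈ [4/51, 10/51) → index 1
j=2: u_2=13/60 ∈ [11/51, 6/17) → index 3
j=3: u_3=203/660 ∈ [11/51, 6/17) → index 3
j=4: u_4=263/660 ∈ [6/17, 26/51) → index 4
j=5: u_5=323/660 ∈ [6/17, 26/51) → index 4
j=6: u_6=383/660 ∈ [29/51, 10/17) → index 6
j=7: u_7=443/660 ∈ [10/17, 38/51) → index 8
j=8: u_8=503/660 ∈ [38/51, 15/17) → index 9
j=9: u_9=563/660 ∈ [38/51, 15/17) → index 9
j=10: u_10=623/660 ∈ [15/17, 1) → index 10

0 1 3 3 4 4 6 8 9 9 10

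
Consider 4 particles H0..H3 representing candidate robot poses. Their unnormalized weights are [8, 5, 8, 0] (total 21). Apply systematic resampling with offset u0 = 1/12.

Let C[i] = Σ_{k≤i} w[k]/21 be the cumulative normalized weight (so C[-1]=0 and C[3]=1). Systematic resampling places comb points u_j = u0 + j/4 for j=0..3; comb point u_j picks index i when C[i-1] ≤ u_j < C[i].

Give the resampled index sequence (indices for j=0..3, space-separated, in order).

C = [8/21, 13/21, 1, 1]
j=0: u_0=1/12 ∈ [0, 8/21) → index 0
j=1: u_1=1/3 ∈ [0, 8/21) → index 0
j=2: u_2=7/12 ∈ [8/21, 13/21) → index 1
j=3: u_3=5/6 ∈ [13/21, 1) → index 2

0 0 1 2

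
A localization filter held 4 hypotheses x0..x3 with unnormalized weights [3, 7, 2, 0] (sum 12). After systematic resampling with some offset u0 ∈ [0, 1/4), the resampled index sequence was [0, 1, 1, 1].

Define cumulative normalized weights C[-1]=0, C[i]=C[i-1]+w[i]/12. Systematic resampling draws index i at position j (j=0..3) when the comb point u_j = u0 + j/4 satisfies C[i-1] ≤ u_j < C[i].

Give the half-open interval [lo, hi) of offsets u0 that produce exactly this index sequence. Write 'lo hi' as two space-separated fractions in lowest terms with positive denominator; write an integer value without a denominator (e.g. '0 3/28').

0 1/12

C = [1/4, 5/6, 1, 1]
j=0 picked index 0: u0 ∈ [0, 1/4)
j=1 picked index 1: u0 ∈ [0, 7/12)
j=2 picked index 1: u0 ∈ [-1/4, 1/3)
j=3 picked index 1: u0 ∈ [-1/2, 1/12)
intersection: [0, 1/12)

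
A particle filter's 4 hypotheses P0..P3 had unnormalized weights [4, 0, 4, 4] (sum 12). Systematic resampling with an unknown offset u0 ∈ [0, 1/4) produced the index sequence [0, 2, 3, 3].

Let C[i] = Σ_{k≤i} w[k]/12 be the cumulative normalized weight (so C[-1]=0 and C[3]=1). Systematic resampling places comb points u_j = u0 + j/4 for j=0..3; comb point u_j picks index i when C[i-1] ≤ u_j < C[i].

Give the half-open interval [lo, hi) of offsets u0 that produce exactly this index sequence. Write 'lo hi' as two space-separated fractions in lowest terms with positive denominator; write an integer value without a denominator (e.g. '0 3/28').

1/6 1/4

C = [1/3, 1/3, 2/3, 1]
j=0 picked index 0: u0 ∈ [0, 1/3)
j=1 picked index 2: u0 ∈ [1/12, 5/12)
j=2 picked index 3: u0 ∈ [1/6, 1/2)
j=3 picked index 3: u0 ∈ [-1/12, 1/4)
intersection: [1/6, 1/4)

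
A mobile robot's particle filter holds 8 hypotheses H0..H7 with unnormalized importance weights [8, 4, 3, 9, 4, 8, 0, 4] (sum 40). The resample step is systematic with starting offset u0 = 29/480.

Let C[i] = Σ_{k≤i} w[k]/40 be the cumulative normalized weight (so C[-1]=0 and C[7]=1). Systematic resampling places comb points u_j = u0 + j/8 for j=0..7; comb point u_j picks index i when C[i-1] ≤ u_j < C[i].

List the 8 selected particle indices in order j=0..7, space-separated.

0 0 2 3 3 4 5 7

C = [1/5, 3/10, 3/8, 3/5, 7/10, 9/10, 9/10, 1]
j=0: u_0=29/480 ∈ [0, 1/5) → index 0
j=1: u_1=89/480 ∈ [0, 1/5) → index 0
j=2: u_2=149/480 ∈ [3/10, 3/8) → index 2
j=3: u_3=209/480 ∈ [3/8, 3/5) → index 3
j=4: u_4=269/480 ∈ [3/8, 3/5) → index 3
j=5: u_5=329/480 ∈ [3/5, 7/10) → index 4
j=6: u_6=389/480 ∈ [7/10, 9/10) → index 5
j=7: u_7=449/480 ∈ [9/10, 1) → index 7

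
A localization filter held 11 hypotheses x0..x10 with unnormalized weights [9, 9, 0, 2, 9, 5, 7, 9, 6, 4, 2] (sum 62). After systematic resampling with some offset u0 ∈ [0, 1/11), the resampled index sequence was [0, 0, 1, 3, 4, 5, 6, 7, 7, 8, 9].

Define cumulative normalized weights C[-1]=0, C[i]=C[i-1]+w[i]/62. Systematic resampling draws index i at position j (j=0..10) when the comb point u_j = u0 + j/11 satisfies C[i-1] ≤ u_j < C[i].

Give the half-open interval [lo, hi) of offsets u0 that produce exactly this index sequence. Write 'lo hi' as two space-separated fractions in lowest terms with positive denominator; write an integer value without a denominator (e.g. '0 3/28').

17/682 17/341

C = [9/62, 9/31, 9/31, 10/31, 29/62, 17/31, 41/62, 25/31, 28/31, 30/31, 1]
j=0 picked index 0: u0 ∈ [0, 9/62)
j=1 picked index 0: u0 ∈ [-1/11, 37/682)
j=2 picked index 1: u0 ∈ [-25/682, 37/341)
j=3 picked index 3: u0 ∈ [6/341, 17/341)
j=4 picked index 4: u0 ∈ [-14/341, 71/682)
j=5 picked index 5: u0 ∈ [9/682, 32/341)
j=6 picked index 6: u0 ∈ [1/341, 79/682)
j=7 picked index 7: u0 ∈ [17/682, 58/341)
j=8 picked index 7: u0 ∈ [-45/682, 27/341)
j=9 picked index 8: u0 ∈ [-4/341, 29/341)
j=10 picked index 9: u0 ∈ [-2/341, 20/341)
intersection: [17/682, 17/341)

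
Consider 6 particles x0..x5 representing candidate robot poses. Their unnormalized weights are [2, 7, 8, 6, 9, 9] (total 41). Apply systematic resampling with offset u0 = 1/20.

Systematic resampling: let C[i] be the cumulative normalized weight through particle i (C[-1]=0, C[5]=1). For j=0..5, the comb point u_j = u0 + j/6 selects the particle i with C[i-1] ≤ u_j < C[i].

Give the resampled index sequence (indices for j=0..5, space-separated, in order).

1 1 2 3 4 5

C = [2/41, 9/41, 17/41, 23/41, 32/41, 1]
j=0: u_0=1/20 ∈ [2/41, 9/41) → index 1
j=1: u_1=13/60 ∈ [2/41, 9/41) → index 1
j=2: u_2=23/60 ∈ [9/41, 17/41) → index 2
j=3: u_3=11/20 ∈ [17/41, 23/41) → index 3
j=4: u_4=43/60 ∈ [23/41, 32/41) → index 4
j=5: u_5=53/60 ∈ [32/41, 1) → index 5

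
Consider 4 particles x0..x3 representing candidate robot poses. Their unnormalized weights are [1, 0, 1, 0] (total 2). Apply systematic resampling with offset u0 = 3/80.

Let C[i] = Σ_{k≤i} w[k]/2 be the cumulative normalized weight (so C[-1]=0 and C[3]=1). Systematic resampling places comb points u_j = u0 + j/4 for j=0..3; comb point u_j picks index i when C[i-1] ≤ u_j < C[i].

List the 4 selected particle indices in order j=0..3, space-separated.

0 0 2 2

C = [1/2, 1/2, 1, 1]
j=0: u_0=3/80 ∈ [0, 1/2) → index 0
j=1: u_1=23/80 ∈ [0, 1/2) → index 0
j=2: u_2=43/80 ∈ [1/2, 1) → index 2
j=3: u_3=63/80 ∈ [1/2, 1) → index 2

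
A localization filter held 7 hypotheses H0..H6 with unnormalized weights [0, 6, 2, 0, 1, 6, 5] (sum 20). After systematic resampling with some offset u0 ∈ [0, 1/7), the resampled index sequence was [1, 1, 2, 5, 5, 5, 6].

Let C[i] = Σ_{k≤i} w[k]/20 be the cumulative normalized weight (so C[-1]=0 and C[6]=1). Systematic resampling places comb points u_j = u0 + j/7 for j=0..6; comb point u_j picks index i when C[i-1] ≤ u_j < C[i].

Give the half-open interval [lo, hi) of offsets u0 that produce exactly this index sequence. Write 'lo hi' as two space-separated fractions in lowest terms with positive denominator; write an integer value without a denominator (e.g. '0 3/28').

3/140 1/28

C = [0, 3/10, 2/5, 2/5, 9/20, 3/4, 1]
j=0 picked index 1: u0 ∈ [0, 3/10)
j=1 picked index 1: u0 ∈ [-1/7, 11/70)
j=2 picked index 2: u0 ∈ [1/70, 4/35)
j=3 picked index 5: u0 ∈ [3/140, 9/28)
j=4 picked index 5: u0 ∈ [-17/140, 5/28)
j=5 picked index 5: u0 ∈ [-37/140, 1/28)
j=6 picked index 6: u0 ∈ [-3/28, 1/7)
intersection: [3/140, 1/28)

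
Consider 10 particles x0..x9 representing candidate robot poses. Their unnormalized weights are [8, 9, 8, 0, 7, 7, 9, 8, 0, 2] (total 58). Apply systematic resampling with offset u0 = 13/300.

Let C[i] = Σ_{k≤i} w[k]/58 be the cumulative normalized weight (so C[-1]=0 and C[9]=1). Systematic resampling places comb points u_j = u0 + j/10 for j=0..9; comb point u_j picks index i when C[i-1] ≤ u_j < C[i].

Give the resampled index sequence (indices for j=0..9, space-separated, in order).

C = [4/29, 17/58, 25/58, 25/58, 16/29, 39/58, 24/29, 28/29, 28/29, 1]
j=0: u_0=13/300 ∈ [0, 4/29) → index 0
j=1: u_1=43/300 ∈ [4/29, 17/58) → index 1
j=2: u_2=73/300 ∈ [4/29, 17/58) → index 1
j=3: u_3=103/300 ∈ [17/58, 25/58) → index 2
j=4: u_4=133/300 ∈ [25/58, 16/29) → index 4
j=5: u_5=163/300 ∈ [25/58, 16/29) → index 4
j=6: u_6=193/300 ∈ [16/29, 39/58) → index 5
j=7: u_7=223/300 ∈ [39/58, 24/29) → index 6
j=8: u_8=253/300 ∈ [24/29, 28/29) → index 7
j=9: u_9=283/300 ∈ [24/29, 28/29) → index 7

0 1 1 2 4 4 5 6 7 7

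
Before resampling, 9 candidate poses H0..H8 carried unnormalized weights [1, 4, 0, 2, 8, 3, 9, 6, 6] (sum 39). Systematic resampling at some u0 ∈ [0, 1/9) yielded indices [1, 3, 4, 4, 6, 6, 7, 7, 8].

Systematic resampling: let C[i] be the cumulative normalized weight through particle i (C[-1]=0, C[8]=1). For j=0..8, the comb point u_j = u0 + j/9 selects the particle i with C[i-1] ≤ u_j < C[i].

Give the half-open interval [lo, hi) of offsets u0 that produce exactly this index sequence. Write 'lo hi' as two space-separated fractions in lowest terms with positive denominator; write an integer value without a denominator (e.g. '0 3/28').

1/39 2/39

C = [1/39, 5/39, 5/39, 7/39, 5/13, 6/13, 9/13, 11/13, 1]
j=0 picked index 1: u0 ∈ [1/39, 5/39)
j=1 picked index 3: u0 ∈ [2/117, 8/117)
j=2 picked index 4: u0 ∈ [-5/117, 19/117)
j=3 picked index 4: u0 ∈ [-2/13, 2/39)
j=4 picked index 6: u0 ∈ [2/117, 29/117)
j=5 picked index 6: u0 ∈ [-11/117, 16/117)
j=6 picked index 7: u0 ∈ [1/39, 7/39)
j=7 picked index 7: u0 ∈ [-10/117, 8/117)
j=8 picked index 8: u0 ∈ [-5/117, 1/9)
intersection: [1/39, 2/39)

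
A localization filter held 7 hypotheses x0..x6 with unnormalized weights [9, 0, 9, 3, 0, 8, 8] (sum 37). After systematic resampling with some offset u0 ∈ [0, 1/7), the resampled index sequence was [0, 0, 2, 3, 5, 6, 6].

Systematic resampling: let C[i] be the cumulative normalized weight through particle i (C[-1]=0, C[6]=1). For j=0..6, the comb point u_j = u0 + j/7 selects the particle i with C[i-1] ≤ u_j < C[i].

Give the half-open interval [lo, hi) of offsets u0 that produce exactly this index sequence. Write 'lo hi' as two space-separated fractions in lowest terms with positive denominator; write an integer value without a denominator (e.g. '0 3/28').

18/259 26/259

C = [9/37, 9/37, 18/37, 21/37, 21/37, 29/37, 1]
j=0 picked index 0: u0 ∈ [0, 9/37)
j=1 picked index 0: u0 ∈ [-1/7, 26/259)
j=2 picked index 2: u0 ∈ [-11/259, 52/259)
j=3 picked index 3: u0 ∈ [15/259, 36/259)
j=4 picked index 5: u0 ∈ [-1/259, 55/259)
j=5 picked index 6: u0 ∈ [18/259, 2/7)
j=6 picked index 6: u0 ∈ [-19/259, 1/7)
intersection: [18/259, 26/259)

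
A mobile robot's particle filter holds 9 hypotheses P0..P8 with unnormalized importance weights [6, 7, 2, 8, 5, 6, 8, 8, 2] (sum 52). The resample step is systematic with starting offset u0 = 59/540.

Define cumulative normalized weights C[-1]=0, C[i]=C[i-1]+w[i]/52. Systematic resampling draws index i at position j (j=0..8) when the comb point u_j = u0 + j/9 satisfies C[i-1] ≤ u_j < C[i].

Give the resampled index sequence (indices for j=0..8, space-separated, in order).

C = [3/26, 1/4, 15/52, 23/52, 7/13, 17/26, 21/26, 25/26, 1]
j=0: u_0=59/540 ∈ [0, 3/26) → index 0
j=1: u_1=119/540 ∈ [3/26, 1/4) → index 1
j=2: u_2=179/540 ∈ [15/52, 23/52) → index 3
j=3: u_3=239/540 ∈ [23/52, 7/13) → index 4
j=4: u_4=299/540 ∈ [7/13, 17/26) → index 5
j=5: u_5=359/540 ∈ [17/26, 21/26) → index 6
j=6: u_6=419/540 ∈ [17/26, 21/26) → index 6
j=7: u_7=479/540 ∈ [21/26, 25/26) → index 7
j=8: u_8=539/540 ∈ [25/26, 1) → index 8

0 1 3 4 5 6 6 7 8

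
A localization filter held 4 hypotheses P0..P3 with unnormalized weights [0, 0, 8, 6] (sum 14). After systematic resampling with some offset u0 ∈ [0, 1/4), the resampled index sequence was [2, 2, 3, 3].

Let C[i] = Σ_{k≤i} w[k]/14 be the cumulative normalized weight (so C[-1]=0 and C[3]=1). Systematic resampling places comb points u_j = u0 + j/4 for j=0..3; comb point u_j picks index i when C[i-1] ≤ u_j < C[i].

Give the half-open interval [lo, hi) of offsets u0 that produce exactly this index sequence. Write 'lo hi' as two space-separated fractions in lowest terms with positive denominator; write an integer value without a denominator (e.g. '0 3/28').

C = [0, 0, 4/7, 1]
j=0 picked index 2: u0 ∈ [0, 4/7)
j=1 picked index 2: u0 ∈ [-1/4, 9/28)
j=2 picked index 3: u0 ∈ [1/14, 1/2)
j=3 picked index 3: u0 ∈ [-5/28, 1/4)
intersection: [1/14, 1/4)

1/14 1/4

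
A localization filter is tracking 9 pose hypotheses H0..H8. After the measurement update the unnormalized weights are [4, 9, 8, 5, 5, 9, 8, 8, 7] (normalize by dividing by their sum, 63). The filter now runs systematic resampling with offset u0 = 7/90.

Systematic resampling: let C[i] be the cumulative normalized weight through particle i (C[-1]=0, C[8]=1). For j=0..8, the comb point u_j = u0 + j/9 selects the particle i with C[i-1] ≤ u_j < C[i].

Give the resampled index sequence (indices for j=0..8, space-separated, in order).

1 1 2 3 5 5 6 7 8

C = [4/63, 13/63, 1/3, 26/63, 31/63, 40/63, 16/21, 8/9, 1]
j=0: u_0=7/90 ∈ [4/63, 13/63) → index 1
j=1: u_1=17/90 ∈ [4/63, 13/63) → index 1
j=2: u_2=3/10 ∈ [13/63, 1/3) → index 2
j=3: u_3=37/90 ∈ [1/3, 26/63) → index 3
j=4: u_4=47/90 ∈ [31/63, 40/63) → index 5
j=5: u_5=19/30 ∈ [31/63, 40/63) → index 5
j=6: u_6=67/90 ∈ [40/63, 16/21) → index 6
j=7: u_7=77/90 ∈ [16/21, 8/9) → index 7
j=8: u_8=29/30 ∈ [8/9, 1) → index 8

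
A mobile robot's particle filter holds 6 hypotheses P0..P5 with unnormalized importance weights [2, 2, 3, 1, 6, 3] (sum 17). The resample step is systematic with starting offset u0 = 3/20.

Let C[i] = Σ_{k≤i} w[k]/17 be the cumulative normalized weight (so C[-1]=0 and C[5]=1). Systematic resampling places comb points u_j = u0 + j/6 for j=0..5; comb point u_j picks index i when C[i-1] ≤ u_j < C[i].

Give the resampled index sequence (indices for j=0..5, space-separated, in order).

C = [2/17, 4/17, 7/17, 8/17, 14/17, 1]
j=0: u_0=3/20 ∈ [2/17, 4/17) → index 1
j=1: u_1=19/60 ∈ [4/17, 7/17) → index 2
j=2: u_2=29/60 ∈ [8/17, 14/17) → index 4
j=3: u_3=13/20 ∈ [8/17, 14/17) → index 4
j=4: u_4=49/60 ∈ [8/17, 14/17) → index 4
j=5: u_5=59/60 ∈ [14/17, 1) → index 5

1 2 4 4 4 5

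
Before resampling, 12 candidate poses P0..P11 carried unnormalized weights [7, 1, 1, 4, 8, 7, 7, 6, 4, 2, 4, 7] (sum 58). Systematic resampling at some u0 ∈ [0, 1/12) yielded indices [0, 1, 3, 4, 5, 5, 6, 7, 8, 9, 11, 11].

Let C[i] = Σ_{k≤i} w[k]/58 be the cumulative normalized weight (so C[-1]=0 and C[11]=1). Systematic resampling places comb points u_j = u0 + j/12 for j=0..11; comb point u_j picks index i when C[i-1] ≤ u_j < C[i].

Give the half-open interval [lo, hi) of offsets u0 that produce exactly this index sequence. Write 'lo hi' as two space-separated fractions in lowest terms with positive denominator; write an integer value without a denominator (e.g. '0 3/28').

C = [7/58, 4/29, 9/58, 13/58, 21/58, 14/29, 35/58, 41/58, 45/58, 47/58, 51/58, 1]
j=0 picked index 0: u0 ∈ [0, 7/58)
j=1 picked index 1: u0 ∈ [13/348, 19/348)
j=2 picked index 3: u0 ∈ [-1/87, 5/87)
j=3 picked index 4: u0 ∈ [-3/116, 13/116)
j=4 picked index 5: u0 ∈ [5/174, 13/87)
j=5 picked index 5: u0 ∈ [-19/348, 23/348)
j=6 picked index 6: u0 ∈ [-1/58, 3/29)
j=7 picked index 7: u0 ∈ [7/348, 43/348)
j=8 picked index 8: u0 ∈ [7/174, 19/174)
j=9 picked index 9: u0 ∈ [3/116, 7/116)
j=10 picked index 11: u0 ∈ [4/87, 1/6)
j=11 picked index 11: u0 ∈ [-13/348, 1/12)
intersection: [4/87, 19/348)

4/87 19/348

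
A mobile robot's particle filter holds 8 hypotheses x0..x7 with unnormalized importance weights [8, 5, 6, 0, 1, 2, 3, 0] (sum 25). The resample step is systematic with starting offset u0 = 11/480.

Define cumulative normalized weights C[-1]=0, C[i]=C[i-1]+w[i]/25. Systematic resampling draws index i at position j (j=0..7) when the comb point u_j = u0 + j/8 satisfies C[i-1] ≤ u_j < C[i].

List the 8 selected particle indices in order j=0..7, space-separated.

C = [8/25, 13/25, 19/25, 19/25, 4/5, 22/25, 1, 1]
j=0: u_0=11/480 ∈ [0, 8/25) → index 0
j=1: u_1=71/480 ∈ [0, 8/25) → index 0
j=2: u_2=131/480 ∈ [0, 8/25) → index 0
j=3: u_3=191/480 ∈ [8/25, 13/25) → index 1
j=4: u_4=251/480 ∈ [13/25, 19/25) → index 2
j=5: u_5=311/480 ∈ [13/25, 19/25) → index 2
j=6: u_6=371/480 ∈ [19/25, 4/5) → index 4
j=7: u_7=431/480 ∈ [22/25, 1) → index 6

0 0 0 1 2 2 4 6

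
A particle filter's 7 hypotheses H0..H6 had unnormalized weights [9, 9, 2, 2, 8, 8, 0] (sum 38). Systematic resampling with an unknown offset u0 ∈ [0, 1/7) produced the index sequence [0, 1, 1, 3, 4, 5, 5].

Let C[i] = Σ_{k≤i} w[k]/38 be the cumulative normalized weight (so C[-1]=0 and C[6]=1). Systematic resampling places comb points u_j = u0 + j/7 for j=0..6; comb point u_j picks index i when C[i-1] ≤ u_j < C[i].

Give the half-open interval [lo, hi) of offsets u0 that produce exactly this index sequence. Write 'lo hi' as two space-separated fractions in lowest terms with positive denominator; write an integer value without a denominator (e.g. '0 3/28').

13/133 1/7

C = [9/38, 9/19, 10/19, 11/19, 15/19, 1, 1]
j=0 picked index 0: u0 ∈ [0, 9/38)
j=1 picked index 1: u0 ∈ [25/266, 44/133)
j=2 picked index 1: u0 ∈ [-13/266, 25/133)
j=3 picked index 3: u0 ∈ [13/133, 20/133)
j=4 picked index 4: u0 ∈ [1/133, 29/133)
j=5 picked index 5: u0 ∈ [10/133, 2/7)
j=6 picked index 5: u0 ∈ [-9/133, 1/7)
intersection: [13/133, 1/7)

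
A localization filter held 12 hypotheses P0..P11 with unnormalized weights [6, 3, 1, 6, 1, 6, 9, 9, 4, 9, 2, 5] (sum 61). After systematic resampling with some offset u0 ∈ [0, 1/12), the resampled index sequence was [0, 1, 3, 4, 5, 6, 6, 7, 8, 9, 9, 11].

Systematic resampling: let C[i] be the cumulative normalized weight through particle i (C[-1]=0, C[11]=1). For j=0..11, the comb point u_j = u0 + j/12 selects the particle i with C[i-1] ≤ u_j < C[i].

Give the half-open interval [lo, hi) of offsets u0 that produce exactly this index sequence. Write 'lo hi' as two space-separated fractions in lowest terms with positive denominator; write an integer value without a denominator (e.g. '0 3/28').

11/732 3/122

C = [6/61, 9/61, 10/61, 16/61, 17/61, 23/61, 32/61, 41/61, 45/61, 54/61, 56/61, 1]
j=0 picked index 0: u0 ∈ [0, 6/61)
j=1 picked index 1: u0 ∈ [11/732, 47/732)
j=2 picked index 3: u0 ∈ [-1/366, 35/366)
j=3 picked index 4: u0 ∈ [3/244, 7/244)
j=4 picked index 5: u0 ∈ [-10/183, 8/183)
j=5 picked index 6: u0 ∈ [-29/732, 79/732)
j=6 picked index 6: u0 ∈ [-15/122, 3/122)
j=7 picked index 7: u0 ∈ [-43/732, 65/732)
j=8 picked index 8: u0 ∈ [1/183, 13/183)
j=9 picked index 9: u0 ∈ [-3/244, 33/244)
j=10 picked index 9: u0 ∈ [-35/366, 19/366)
j=11 picked index 11: u0 ∈ [1/732, 1/12)
intersection: [11/732, 3/122)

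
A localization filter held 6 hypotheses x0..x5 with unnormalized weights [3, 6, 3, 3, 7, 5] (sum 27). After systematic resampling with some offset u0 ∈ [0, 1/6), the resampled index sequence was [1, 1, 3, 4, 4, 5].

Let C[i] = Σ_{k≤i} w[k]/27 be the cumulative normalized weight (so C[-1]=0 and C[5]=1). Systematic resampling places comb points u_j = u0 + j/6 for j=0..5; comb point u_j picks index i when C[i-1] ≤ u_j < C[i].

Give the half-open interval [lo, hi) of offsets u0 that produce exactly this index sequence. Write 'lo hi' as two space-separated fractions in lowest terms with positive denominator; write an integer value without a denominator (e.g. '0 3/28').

1/9 4/27

C = [1/9, 1/3, 4/9, 5/9, 22/27, 1]
j=0 picked index 1: u0 ∈ [1/9, 1/3)
j=1 picked index 1: u0 ∈ [-1/18, 1/6)
j=2 picked index 3: u0 ∈ [1/9, 2/9)
j=3 picked index 4: u0 ∈ [1/18, 17/54)
j=4 picked index 4: u0 ∈ [-1/9, 4/27)
j=5 picked index 5: u0 ∈ [-1/54, 1/6)
intersection: [1/9, 4/27)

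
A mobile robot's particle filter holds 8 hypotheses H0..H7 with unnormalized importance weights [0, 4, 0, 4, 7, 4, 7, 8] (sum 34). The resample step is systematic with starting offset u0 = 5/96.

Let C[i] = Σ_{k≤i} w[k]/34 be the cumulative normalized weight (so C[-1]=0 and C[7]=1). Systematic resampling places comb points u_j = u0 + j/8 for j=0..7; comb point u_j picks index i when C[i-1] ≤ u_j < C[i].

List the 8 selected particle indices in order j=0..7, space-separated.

C = [0, 2/17, 2/17, 4/17, 15/34, 19/34, 13/17, 1]
j=0: u_0=5/96 ∈ [0, 2/17) → index 1
j=1: u_1=17/96 ∈ [2/17, 4/17) → index 3
j=2: u_2=29/96 ∈ [4/17, 15/34) → index 4
j=3: u_3=41/96 ∈ [4/17, 15/34) → index 4
j=4: u_4=53/96 ∈ [15/34, 19/34) → index 5
j=5: u_5=65/96 ∈ [19/34, 13/17) → index 6
j=6: u_6=77/96 ∈ [13/17, 1) → index 7
j=7: u_7=89/96 ∈ [13/17, 1) → index 7

1 3 4 4 5 6 7 7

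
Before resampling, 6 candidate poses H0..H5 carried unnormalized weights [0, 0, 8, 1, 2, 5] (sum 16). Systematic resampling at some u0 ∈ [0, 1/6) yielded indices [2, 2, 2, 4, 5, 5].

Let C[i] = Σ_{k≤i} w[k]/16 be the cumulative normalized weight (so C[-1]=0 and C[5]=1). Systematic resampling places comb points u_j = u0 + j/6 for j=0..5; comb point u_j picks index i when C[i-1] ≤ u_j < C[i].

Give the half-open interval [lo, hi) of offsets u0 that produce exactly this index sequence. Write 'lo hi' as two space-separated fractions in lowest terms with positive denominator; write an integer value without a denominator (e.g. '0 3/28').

1/16 1/6

C = [0, 0, 1/2, 9/16, 11/16, 1]
j=0 picked index 2: u0 ∈ [0, 1/2)
j=1 picked index 2: u0 ∈ [-1/6, 1/3)
j=2 picked index 2: u0 ∈ [-1/3, 1/6)
j=3 picked index 4: u0 ∈ [1/16, 3/16)
j=4 picked index 5: u0 ∈ [1/48, 1/3)
j=5 picked index 5: u0 ∈ [-7/48, 1/6)
intersection: [1/16, 1/6)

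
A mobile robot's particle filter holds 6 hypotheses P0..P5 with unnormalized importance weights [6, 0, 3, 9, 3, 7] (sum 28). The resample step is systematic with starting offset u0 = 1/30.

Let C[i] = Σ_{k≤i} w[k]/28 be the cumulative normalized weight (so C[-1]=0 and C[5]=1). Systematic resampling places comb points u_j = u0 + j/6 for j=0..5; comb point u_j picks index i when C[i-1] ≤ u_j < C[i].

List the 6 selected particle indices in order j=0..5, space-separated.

0 0 3 3 4 5

C = [3/14, 3/14, 9/28, 9/14, 3/4, 1]
j=0: u_0=1/30 ∈ [0, 3/14) → index 0
j=1: u_1=1/5 ∈ [0, 3/14) → index 0
j=2: u_2=11/30 ∈ [9/28, 9/14) → index 3
j=3: u_3=8/15 ∈ [9/28, 9/14) → index 3
j=4: u_4=7/10 ∈ [9/14, 3/4) → index 4
j=5: u_5=13/15 ∈ [3/4, 1) → index 5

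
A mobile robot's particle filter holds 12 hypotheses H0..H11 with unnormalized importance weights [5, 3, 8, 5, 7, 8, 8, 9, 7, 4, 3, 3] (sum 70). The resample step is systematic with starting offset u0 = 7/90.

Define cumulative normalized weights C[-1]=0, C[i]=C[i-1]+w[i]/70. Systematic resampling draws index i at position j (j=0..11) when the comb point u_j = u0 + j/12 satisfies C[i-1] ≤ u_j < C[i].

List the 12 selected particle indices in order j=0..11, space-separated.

C = [1/14, 4/35, 8/35, 3/10, 2/5, 18/35, 22/35, 53/70, 6/7, 32/35, 67/70, 1]
j=0: u_0=7/90 ∈ [1/14, 4/35) → index 1
j=1: u_1=29/180 ∈ [4/35, 8/35) → index 2
j=2: u_2=11/45 ∈ [8/35, 3/10) → index 3
j=3: u_3=59/180 ∈ [3/10, 2/5) → index 4
j=4: u_4=37/90 ∈ [2/5, 18/35) → index 5
j=5: u_5=89/180 ∈ [2/5, 18/35) → index 5
j=6: u_6=26/45 ∈ [18/35, 22/35) → index 6
j=7: u_7=119/180 ∈ [22/35, 53/70) → index 7
j=8: u_8=67/90 ∈ [22/35, 53/70) → index 7
j=9: u_9=149/180 ∈ [53/70, 6/7) → index 8
j=10: u_10=41/45 ∈ [6/7, 32/35) → index 9
j=11: u_11=179/180 ∈ [67/70, 1) → index 11

1 2 3 4 5 5 6 7 7 8 9 11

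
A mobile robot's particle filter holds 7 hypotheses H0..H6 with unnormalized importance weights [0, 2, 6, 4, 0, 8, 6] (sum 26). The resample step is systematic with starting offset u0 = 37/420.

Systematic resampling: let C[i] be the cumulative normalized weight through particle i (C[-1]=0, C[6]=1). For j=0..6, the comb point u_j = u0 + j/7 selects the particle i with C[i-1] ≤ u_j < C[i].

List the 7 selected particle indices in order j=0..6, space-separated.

C = [0, 1/13, 4/13, 6/13, 6/13, 10/13, 1]
j=0: u_0=37/420 ∈ [1/13, 4/13) → index 2
j=1: u_1=97/420 ∈ [1/13, 4/13) → index 2
j=2: u_2=157/420 ∈ [4/13, 6/13) → index 3
j=3: u_3=31/60 ∈ [6/13, 10/13) → index 5
j=4: u_4=277/420 ∈ [6/13, 10/13) → index 5
j=5: u_5=337/420 ∈ [10/13, 1) → index 6
j=6: u_6=397/420 ∈ [10/13, 1) → index 6

2 2 3 5 5 6 6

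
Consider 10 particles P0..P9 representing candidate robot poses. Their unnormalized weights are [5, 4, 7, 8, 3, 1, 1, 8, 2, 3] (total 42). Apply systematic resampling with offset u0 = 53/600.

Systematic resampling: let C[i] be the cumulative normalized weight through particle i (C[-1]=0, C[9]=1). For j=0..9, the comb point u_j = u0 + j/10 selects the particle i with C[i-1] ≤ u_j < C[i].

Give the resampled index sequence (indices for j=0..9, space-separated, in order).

0 1 2 3 3 4 6 7 8 9

C = [5/42, 3/14, 8/21, 4/7, 9/14, 2/3, 29/42, 37/42, 13/14, 1]
j=0: u_0=53/600 ∈ [0, 5/42) → index 0
j=1: u_1=113/600 ∈ [5/42, 3/14) → index 1
j=2: u_2=173/600 ∈ [3/14, 8/21) → index 2
j=3: u_3=233/600 ∈ [8/21, 4/7) → index 3
j=4: u_4=293/600 ∈ [8/21, 4/7) → index 3
j=5: u_5=353/600 ∈ [4/7, 9/14) → index 4
j=6: u_6=413/600 ∈ [2/3, 29/42) → index 6
j=7: u_7=473/600 ∈ [29/42, 37/42) → index 7
j=8: u_8=533/600 ∈ [37/42, 13/14) → index 8
j=9: u_9=593/600 ∈ [13/14, 1) → index 9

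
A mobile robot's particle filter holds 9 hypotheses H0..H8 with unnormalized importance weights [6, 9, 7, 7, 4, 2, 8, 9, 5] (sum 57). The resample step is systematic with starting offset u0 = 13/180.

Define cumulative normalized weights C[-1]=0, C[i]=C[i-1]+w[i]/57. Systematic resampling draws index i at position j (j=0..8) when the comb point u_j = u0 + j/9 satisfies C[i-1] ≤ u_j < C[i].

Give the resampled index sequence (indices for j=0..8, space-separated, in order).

C = [2/19, 5/19, 22/57, 29/57, 11/19, 35/57, 43/57, 52/57, 1]
j=0: u_0=13/180 ∈ [0, 2/19) → index 0
j=1: u_1=11/60 ∈ [2/19, 5/19) → index 1
j=2: u_2=53/180 ∈ [5/19, 22/57) → index 2
j=3: u_3=73/180 ∈ [22/57, 29/57) → index 3
j=4: u_4=31/60 ∈ [29/57, 11/19) → index 4
j=5: u_5=113/180 ∈ [35/57, 43/57) → index 6
j=6: u_6=133/180 ∈ [35/57, 43/57) → index 6
j=7: u_7=17/20 ∈ [43/57, 52/57) → index 7
j=8: u_8=173/180 ∈ [52/57, 1) → index 8

0 1 2 3 4 6 6 7 8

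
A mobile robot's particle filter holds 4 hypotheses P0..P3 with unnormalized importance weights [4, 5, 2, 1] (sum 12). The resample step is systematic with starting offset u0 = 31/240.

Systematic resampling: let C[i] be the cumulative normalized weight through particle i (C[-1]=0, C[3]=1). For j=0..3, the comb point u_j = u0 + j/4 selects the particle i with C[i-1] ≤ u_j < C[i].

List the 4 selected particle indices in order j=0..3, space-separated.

0 1 1 2

C = [1/3, 3/4, 11/12, 1]
j=0: u_0=31/240 ∈ [0, 1/3) → index 0
j=1: u_1=91/240 ∈ [1/3, 3/4) → index 1
j=2: u_2=151/240 ∈ [1/3, 3/4) → index 1
j=3: u_3=211/240 ∈ [3/4, 11/12) → index 2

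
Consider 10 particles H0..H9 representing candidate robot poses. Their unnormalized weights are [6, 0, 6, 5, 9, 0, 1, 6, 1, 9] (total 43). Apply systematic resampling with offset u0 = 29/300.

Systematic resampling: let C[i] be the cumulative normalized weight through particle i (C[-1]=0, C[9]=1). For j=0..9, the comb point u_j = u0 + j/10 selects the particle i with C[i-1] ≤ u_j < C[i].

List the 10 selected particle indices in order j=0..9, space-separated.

C = [6/43, 6/43, 12/43, 17/43, 26/43, 26/43, 27/43, 33/43, 34/43, 1]
j=0: u_0=29/300 ∈ [0, 6/43) → index 0
j=1: u_1=59/300 ∈ [6/43, 12/43) → index 2
j=2: u_2=89/300 ∈ [12/43, 17/43) → index 3
j=3: u_3=119/300 ∈ [17/43, 26/43) → index 4
j=4: u_4=149/300 ∈ [17/43, 26/43) → index 4
j=5: u_5=179/300 ∈ [17/43, 26/43) → index 4
j=6: u_6=209/300 ∈ [27/43, 33/43) → index 7
j=7: u_7=239/300 ∈ [34/43, 1) → index 9
j=8: u_8=269/300 ∈ [34/43, 1) → index 9
j=9: u_9=299/300 ∈ [34/43, 1) → index 9

0 2 3 4 4 4 7 9 9 9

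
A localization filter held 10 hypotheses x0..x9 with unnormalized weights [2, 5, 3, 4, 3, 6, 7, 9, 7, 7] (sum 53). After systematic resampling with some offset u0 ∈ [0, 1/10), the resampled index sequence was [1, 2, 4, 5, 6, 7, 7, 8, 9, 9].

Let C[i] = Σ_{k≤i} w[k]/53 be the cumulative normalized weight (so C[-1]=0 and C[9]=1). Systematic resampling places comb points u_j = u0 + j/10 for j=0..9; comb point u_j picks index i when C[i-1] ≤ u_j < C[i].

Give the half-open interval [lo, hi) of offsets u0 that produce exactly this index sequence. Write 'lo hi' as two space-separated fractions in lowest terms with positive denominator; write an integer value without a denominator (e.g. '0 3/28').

18/265 47/530

C = [2/53, 7/53, 10/53, 14/53, 17/53, 23/53, 30/53, 39/53, 46/53, 1]
j=0 picked index 1: u0 ∈ [2/53, 7/53)
j=1 picked index 2: u0 ∈ [17/530, 47/530)
j=2 picked index 4: u0 ∈ [17/265, 32/265)
j=3 picked index 5: u0 ∈ [11/530, 71/530)
j=4 picked index 6: u0 ∈ [9/265, 44/265)
j=5 picked index 7: u0 ∈ [7/106, 25/106)
j=6 picked index 7: u0 ∈ [-9/265, 36/265)
j=7 picked index 8: u0 ∈ [19/530, 89/530)
j=8 picked index 9: u0 ∈ [18/265, 1/5)
j=9 picked index 9: u0 ∈ [-17/530, 1/10)
intersection: [18/265, 47/530)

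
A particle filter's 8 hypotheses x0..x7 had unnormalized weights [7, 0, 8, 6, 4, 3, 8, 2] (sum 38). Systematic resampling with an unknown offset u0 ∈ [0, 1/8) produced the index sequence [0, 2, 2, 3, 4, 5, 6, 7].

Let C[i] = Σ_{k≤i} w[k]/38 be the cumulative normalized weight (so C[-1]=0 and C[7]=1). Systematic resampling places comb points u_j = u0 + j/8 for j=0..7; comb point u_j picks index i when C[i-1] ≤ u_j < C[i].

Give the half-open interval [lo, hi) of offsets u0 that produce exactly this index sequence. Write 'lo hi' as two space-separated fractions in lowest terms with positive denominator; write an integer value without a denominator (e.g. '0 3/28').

C = [7/38, 7/38, 15/38, 21/38, 25/38, 14/19, 18/19, 1]
j=0 picked index 0: u0 ∈ [0, 7/38)
j=1 picked index 2: u0 ∈ [9/152, 41/152)
j=2 picked index 2: u0 ∈ [-5/76, 11/76)
j=3 picked index 3: u0 ∈ [3/152, 27/152)
j=4 picked index 4: u0 ∈ [1/19, 3/19)
j=5 picked index 5: u0 ∈ [5/152, 17/152)
j=6 picked index 6: u0 ∈ [-1/76, 15/76)
j=7 picked index 7: u0 ∈ [11/152, 1/8)
intersection: [11/152, 17/152)

11/152 17/152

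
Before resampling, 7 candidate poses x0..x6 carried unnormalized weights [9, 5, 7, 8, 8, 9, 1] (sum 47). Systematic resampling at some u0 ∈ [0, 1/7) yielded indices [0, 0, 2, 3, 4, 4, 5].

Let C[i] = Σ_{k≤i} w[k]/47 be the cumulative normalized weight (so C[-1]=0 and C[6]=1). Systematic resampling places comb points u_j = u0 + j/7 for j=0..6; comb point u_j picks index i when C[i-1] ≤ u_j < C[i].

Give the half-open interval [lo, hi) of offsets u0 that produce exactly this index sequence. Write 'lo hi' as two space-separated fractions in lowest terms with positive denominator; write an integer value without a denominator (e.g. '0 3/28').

C = [9/47, 14/47, 21/47, 29/47, 37/47, 46/47, 1]
j=0 picked index 0: u0 ∈ [0, 9/47)
j=1 picked index 0: u0 ∈ [-1/7, 16/329)
j=2 picked index 2: u0 ∈ [4/329, 53/329)
j=3 picked index 3: u0 ∈ [6/329, 62/329)
j=4 picked index 4: u0 ∈ [15/329, 71/329)
j=5 picked index 4: u0 ∈ [-32/329, 24/329)
j=6 picked index 5: u0 ∈ [-23/329, 40/329)
intersection: [15/329, 16/329)

15/329 16/329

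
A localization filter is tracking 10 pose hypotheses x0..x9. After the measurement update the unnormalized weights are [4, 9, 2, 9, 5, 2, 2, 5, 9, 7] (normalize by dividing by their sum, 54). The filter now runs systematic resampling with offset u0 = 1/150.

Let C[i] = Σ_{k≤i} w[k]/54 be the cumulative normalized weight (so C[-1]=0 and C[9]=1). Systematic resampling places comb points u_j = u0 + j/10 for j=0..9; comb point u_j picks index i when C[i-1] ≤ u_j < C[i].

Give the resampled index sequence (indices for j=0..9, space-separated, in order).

C = [2/27, 13/54, 5/18, 4/9, 29/54, 31/54, 11/18, 19/27, 47/54, 1]
j=0: u_0=1/150 ∈ [0, 2/27) → index 0
j=1: u_1=8/75 ∈ [2/27, 13/54) → index 1
j=2: u_2=31/150 ∈ [2/27, 13/54) → index 1
j=3: u_3=23/75 ∈ [5/18, 4/9) → index 3
j=4: u_4=61/150 ∈ [5/18, 4/9) → index 3
j=5: u_5=38/75 ∈ [4/9, 29/54) → index 4
j=6: u_6=91/150 ∈ [31/54, 11/18) → index 6
j=7: u_7=53/75 ∈ [19/27, 47/54) → index 8
j=8: u_8=121/150 ∈ [19/27, 47/54) → index 8
j=9: u_9=68/75 ∈ [47/54, 1) → index 9

0 1 1 3 3 4 6 8 8 9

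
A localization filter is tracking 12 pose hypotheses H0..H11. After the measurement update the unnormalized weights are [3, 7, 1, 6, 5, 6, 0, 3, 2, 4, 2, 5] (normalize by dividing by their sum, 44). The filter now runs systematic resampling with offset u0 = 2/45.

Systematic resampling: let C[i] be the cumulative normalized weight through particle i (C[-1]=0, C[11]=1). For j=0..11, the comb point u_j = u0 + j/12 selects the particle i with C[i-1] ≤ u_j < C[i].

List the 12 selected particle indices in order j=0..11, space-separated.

C = [3/44, 5/22, 1/4, 17/44, 1/2, 7/11, 7/11, 31/44, 3/4, 37/44, 39/44, 1]
j=0: u_0=2/45 ∈ [0, 3/44) → index 0
j=1: u_1=23/180 ∈ [3/44, 5/22) → index 1
j=2: u_2=19/90 ∈ [3/44, 5/22) → index 1
j=3: u_3=53/180 ∈ [1/4, 17/44) → index 3
j=4: u_4=17/45 ∈ [1/4, 17/44) → index 3
j=5: u_5=83/180 ∈ [17/44, 1/2) → index 4
j=6: u_6=49/90 ∈ [1/2, 7/11) → index 5
j=7: u_7=113/180 ∈ [1/2, 7/11) → index 5
j=8: u_8=32/45 ∈ [31/44, 3/4) → index 8
j=9: u_9=143/180 ∈ [3/4, 37/44) → index 9
j=10: u_10=79/90 ∈ [37/44, 39/44) → index 10
j=11: u_11=173/180 ∈ [39/44, 1) → index 11

0 1 1 3 3 4 5 5 8 9 10 11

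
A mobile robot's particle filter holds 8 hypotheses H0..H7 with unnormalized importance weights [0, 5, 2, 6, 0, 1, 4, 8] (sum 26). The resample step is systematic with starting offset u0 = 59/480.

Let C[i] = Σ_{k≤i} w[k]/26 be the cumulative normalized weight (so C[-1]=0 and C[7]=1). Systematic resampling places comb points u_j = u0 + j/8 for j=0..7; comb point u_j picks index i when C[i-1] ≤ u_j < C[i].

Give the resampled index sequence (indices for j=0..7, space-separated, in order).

C = [0, 5/26, 7/26, 1/2, 1/2, 7/13, 9/13, 1]
j=0: u_0=59/480 ∈ [0, 5/26) → index 1
j=1: u_1=119/480 ∈ [5/26, 7/26) → index 2
j=2: u_2=179/480 ∈ [7/26, 1/2) → index 3
j=3: u_3=239/480 ∈ [7/26, 1/2) → index 3
j=4: u_4=299/480 ∈ [7/13, 9/13) → index 6
j=5: u_5=359/480 ∈ [9/13, 1) → index 7
j=6: u_6=419/480 ∈ [9/13, 1) → index 7
j=7: u_7=479/480 ∈ [9/13, 1) → index 7

1 2 3 3 6 7 7 7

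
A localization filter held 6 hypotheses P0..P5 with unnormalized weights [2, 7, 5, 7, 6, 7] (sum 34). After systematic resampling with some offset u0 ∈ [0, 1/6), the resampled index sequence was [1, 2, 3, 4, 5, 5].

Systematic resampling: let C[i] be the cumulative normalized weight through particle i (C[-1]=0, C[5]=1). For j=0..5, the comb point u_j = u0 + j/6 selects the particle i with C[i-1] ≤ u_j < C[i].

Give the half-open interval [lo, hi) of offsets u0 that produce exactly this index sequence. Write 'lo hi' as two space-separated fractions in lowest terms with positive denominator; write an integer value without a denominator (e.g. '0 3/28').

C = [1/17, 9/34, 7/17, 21/34, 27/34, 1]
j=0 picked index 1: u0 ∈ [1/17, 9/34)
j=1 picked index 2: u0 ∈ [5/51, 25/102)
j=2 picked index 3: u0 ∈ [4/51, 29/102)
j=3 picked index 4: u0 ∈ [2/17, 5/17)
j=4 picked index 5: u0 ∈ [13/102, 1/3)
j=5 picked index 5: u0 ∈ [-2/51, 1/6)
intersection: [13/102, 1/6)

13/102 1/6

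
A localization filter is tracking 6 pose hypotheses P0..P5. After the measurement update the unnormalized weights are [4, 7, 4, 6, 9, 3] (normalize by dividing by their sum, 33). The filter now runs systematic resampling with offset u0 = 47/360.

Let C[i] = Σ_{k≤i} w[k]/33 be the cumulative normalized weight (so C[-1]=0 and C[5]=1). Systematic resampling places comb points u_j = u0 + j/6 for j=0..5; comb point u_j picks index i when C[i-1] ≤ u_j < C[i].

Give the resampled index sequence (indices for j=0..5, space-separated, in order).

C = [4/33, 1/3, 5/11, 7/11, 10/11, 1]
j=0: u_0=47/360 ∈ [4/33, 1/3) → index 1
j=1: u_1=107/360 ∈ [4/33, 1/3) → index 1
j=2: u_2=167/360 ∈ [5/11, 7/11) → index 3
j=3: u_3=227/360 ∈ [5/11, 7/11) → index 3
j=4: u_4=287/360 ∈ [7/11, 10/11) → index 4
j=5: u_5=347/360 ∈ [10/11, 1) → index 5

1 1 3 3 4 5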